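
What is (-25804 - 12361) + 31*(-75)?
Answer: -40490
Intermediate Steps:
(-25804 - 12361) + 31*(-75) = -38165 - 2325 = -40490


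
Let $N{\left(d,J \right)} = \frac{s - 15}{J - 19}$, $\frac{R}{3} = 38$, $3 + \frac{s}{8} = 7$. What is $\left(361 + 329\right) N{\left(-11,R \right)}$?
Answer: $\frac{2346}{19} \approx 123.47$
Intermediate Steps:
$s = 32$ ($s = -24 + 8 \cdot 7 = -24 + 56 = 32$)
$R = 114$ ($R = 3 \cdot 38 = 114$)
$N{\left(d,J \right)} = \frac{17}{-19 + J}$ ($N{\left(d,J \right)} = \frac{32 - 15}{J - 19} = \frac{17}{-19 + J}$)
$\left(361 + 329\right) N{\left(-11,R \right)} = \left(361 + 329\right) \frac{17}{-19 + 114} = 690 \cdot \frac{17}{95} = \frac{2346}{19}$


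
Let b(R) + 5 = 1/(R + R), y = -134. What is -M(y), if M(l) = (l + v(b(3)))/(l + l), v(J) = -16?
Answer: -75/134 ≈ -0.55970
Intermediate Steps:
b(R) = -5 + 1/(2*R) (b(R) = -5 + 1/(R + R) = -5 + 1/(2*R))
M(l) = (-16 + l)/(2*l) (M(l) = (l - 16)/(l + l) = (-16 + l)/((2*l)) = (-16 + l)*(1/(2*l)) = (-16 + l)/(2*l))
-M(y) = -(-16 - 134)/(2*(-134)) = -(-1)*(-150)/(2*134) = -1*75/134 = -75/134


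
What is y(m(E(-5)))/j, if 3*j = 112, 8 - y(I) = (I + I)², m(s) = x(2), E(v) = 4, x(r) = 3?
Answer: -¾ ≈ -0.75000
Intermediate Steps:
m(s) = 3
y(I) = 8 - 4*I² (y(I) = 8 - (I + I)² = 8 - (2*I)² = 8 - 4*I²)
j = 112/3 (j = (⅓)*112 = 112/3 ≈ 37.333)
y(m(E(-5)))/j = (8 - 4*3²)/(112/3) = (8 - 4*9)*(3/112) = (8 - 36)*(3/112) = -28*3/112 = -¾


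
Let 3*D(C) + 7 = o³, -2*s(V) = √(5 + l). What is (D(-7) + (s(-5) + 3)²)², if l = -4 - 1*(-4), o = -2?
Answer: 1161/16 - 63*√5/2 ≈ 2.1264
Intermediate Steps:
l = 0 (l = -4 + 4 = 0)
s(V) = -√5/2 (s(V) = -√(5 + 0)/2 = -√5/2)
D(C) = -5 (D(C) = -7/3 + (⅓)*(-2)³ = -7/3 + (⅓)*(-8) = -7/3 - 8/3 = -5)
(D(-7) + (s(-5) + 3)²)² = (-5 + (-√5/2 + 3)²)² = (-5 + (3 - √5/2)²)²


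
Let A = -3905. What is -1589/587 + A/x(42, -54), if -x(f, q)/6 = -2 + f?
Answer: 382175/28176 ≈ 13.564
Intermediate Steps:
x(f, q) = 12 - 6*f (x(f, q) = -6*(-2 + f) = 12 - 6*f)
-1589/587 + A/x(42, -54) = -1589/587 - 3905/(12 - 6*42) = -1589*1/587 - 3905/(12 - 252) = -1589/587 - 3905/(-240) = -1589/587 - 3905*(-1/240) = -1589/587 + 781/48 = 382175/28176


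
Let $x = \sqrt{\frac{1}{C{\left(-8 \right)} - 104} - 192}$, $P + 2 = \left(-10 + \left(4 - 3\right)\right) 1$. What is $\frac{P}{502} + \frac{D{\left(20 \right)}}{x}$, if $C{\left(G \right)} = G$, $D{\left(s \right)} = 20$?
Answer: $- \frac{11}{502} - \frac{16 i \sqrt{150535}}{4301} \approx -0.021912 - 1.4433 i$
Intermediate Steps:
$P = -11$ ($P = -2 + \left(-10 + \left(4 - 3\right)\right) 1 = -2 + \left(-10 + 1\right) 1 = -2 - 9 = -11$)
$x = \frac{i \sqrt{150535}}{28}$ ($x = \sqrt{\frac{1}{-8 - 104} - 192} = \sqrt{\frac{1}{-112} - 192} = \sqrt{- \frac{1}{112} - 192} = \sqrt{- \frac{21505}{112}} = \frac{i \sqrt{150535}}{28} \approx 13.857 i$)
$\frac{P}{502} + \frac{D{\left(20 \right)}}{x} = - \frac{11}{502} + \frac{20}{\frac{1}{28} i \sqrt{150535}} = \left(-11\right) \frac{1}{502} + 20 \left(- \frac{4 i \sqrt{150535}}{21505}\right) = - \frac{11}{502} - \frac{16 i \sqrt{150535}}{4301}$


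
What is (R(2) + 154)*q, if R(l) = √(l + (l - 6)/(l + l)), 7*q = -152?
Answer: -23560/7 ≈ -3365.7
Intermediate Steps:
q = -152/7 (q = (⅐)*(-152) = -152/7 ≈ -21.714)
R(l) = √(l + (-6 + l)/(2*l)) (R(l) = √(l + (-6 + l)/((2*l))) = √(l + (-6 + l)*(1/(2*l))) = √(l + (-6 + l)/(2*l)))
(R(2) + 154)*q = (√(2 - 12/2 + 4*2)/2 + 154)*(-152/7) = (√(2 - 12*½ + 8)/2 + 154)*(-152/7) = (√(2 - 6 + 8)/2 + 154)*(-152/7) = (√4/2 + 154)*(-152/7) = ((½)*2 + 154)*(-152/7) = (1 + 154)*(-152/7) = 155*(-152/7) = -23560/7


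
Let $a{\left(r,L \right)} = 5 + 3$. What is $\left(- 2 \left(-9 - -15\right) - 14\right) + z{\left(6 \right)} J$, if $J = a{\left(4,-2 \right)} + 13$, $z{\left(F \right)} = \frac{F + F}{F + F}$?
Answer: $-5$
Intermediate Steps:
$z{\left(F \right)} = 1$ ($z{\left(F \right)} = \frac{2 F}{2 F} = 2 F \frac{1}{2 F} = 1$)
$a{\left(r,L \right)} = 8$
$J = 21$ ($J = 8 + 13 = 21$)
$\left(- 2 \left(-9 - -15\right) - 14\right) + z{\left(6 \right)} J = \left(- 2 \left(-9 - -15\right) - 14\right) + 1 \cdot 21 = \left(- 2 \left(-9 + 15\right) + \left(-14 + 0\right)\right) + 21 = \left(\left(-2\right) 6 - 14\right) + 21 = \left(-12 - 14\right) + 21 = -26 + 21 = -5$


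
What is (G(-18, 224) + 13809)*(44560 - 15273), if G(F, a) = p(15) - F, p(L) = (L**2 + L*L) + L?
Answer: 418569804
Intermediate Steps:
p(L) = L + 2*L**2 (p(L) = (L**2 + L**2) + L = 2*L**2 + L = L + 2*L**2)
G(F, a) = 465 - F (G(F, a) = 15*(1 + 2*15) - F = 15*(1 + 30) - F = 15*31 - F = 465 - F)
(G(-18, 224) + 13809)*(44560 - 15273) = ((465 - 1*(-18)) + 13809)*(44560 - 15273) = ((465 + 18) + 13809)*29287 = (483 + 13809)*29287 = 14292*29287 = 418569804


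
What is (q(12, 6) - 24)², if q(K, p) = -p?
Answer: 900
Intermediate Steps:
(q(12, 6) - 24)² = (-1*6 - 24)² = (-6 - 24)² = (-30)² = 900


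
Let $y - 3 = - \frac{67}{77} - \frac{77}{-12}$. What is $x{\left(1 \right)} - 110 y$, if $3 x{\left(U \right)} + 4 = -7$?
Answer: $- \frac{13213}{14} \approx -943.79$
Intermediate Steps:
$x{\left(U \right)} = - \frac{11}{3}$ ($x{\left(U \right)} = - \frac{4}{3} + \frac{1}{3} \left(-7\right) = - \frac{4}{3} - \frac{7}{3} = - \frac{11}{3}$)
$y = \frac{7897}{924}$ ($y = 3 - \left(- \frac{77}{12} + \frac{67}{77}\right) = 3 - - \frac{5125}{924} = 3 + \left(- \frac{67}{77} + \frac{77}{12}\right) = 3 + \frac{5125}{924} = \frac{7897}{924} \approx 8.5465$)
$x{\left(1 \right)} - 110 y = - \frac{11}{3} - \frac{39485}{42} = - \frac{13213}{14}$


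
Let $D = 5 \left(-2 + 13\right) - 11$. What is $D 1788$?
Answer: $78672$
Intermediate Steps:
$D = 44$ ($D = 5 \cdot 11 - 11 = 55 - 11 = 44$)
$D 1788 = 44 \cdot 1788 = 78672$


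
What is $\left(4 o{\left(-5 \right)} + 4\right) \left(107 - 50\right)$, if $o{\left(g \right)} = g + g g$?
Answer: $4788$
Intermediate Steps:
$o{\left(g \right)} = g + g^{2}$
$\left(4 o{\left(-5 \right)} + 4\right) \left(107 - 50\right) = \left(4 \left(- 5 \left(1 - 5\right)\right) + 4\right) \left(107 - 50\right) = \left(4 \left(\left(-5\right) \left(-4\right)\right) + 4\right) 57 = \left(4 \cdot 20 + 4\right) 57 = \left(80 + 4\right) 57 = 84 \cdot 57 = 4788$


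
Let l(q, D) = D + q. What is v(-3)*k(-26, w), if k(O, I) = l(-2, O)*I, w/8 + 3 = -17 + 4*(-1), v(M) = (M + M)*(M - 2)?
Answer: 161280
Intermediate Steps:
v(M) = 2*M*(-2 + M) (v(M) = (2*M)*(-2 + M) = 2*M*(-2 + M))
w = -192 (w = -24 + 8*(-17 + 4*(-1)) = -24 + 8*(-17 - 4) = -24 + 8*(-21) = -24 - 168 = -192)
k(O, I) = I*(-2 + O) (k(O, I) = (O - 2)*I = (-2 + O)*I = I*(-2 + O))
v(-3)*k(-26, w) = (2*(-3)*(-2 - 3))*(-192*(-2 - 26)) = (2*(-3)*(-5))*(-192*(-28)) = 30*5376 = 161280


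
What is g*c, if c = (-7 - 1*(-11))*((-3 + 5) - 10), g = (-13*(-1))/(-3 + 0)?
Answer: 416/3 ≈ 138.67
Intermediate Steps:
g = -13/3 (g = 13/(-3) = 13*(-⅓) = -13/3 ≈ -4.3333)
c = -32 (c = (-7 + 11)*(2 - 10) = 4*(-8) = -32)
g*c = -13/3*(-32) = 416/3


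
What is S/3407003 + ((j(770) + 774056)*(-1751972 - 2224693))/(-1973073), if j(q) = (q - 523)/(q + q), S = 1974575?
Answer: 13983081605791576523/8963020840292 ≈ 1.5601e+6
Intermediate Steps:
j(q) = (-523 + q)/(2*q) (j(q) = (-523 + q)/((2*q)) = (-523 + q)*(1/(2*q)) = (-523 + q)/(2*q))
S/3407003 + ((j(770) + 774056)*(-1751972 - 2224693))/(-1973073) = 1974575/3407003 + (((½)*(-523 + 770)/770 + 774056)*(-1751972 - 2224693))/(-1973073) = 1974575*(1/3407003) + (((½)*(1/770)*247 + 774056)*(-3976665))*(-1/1973073) = 1974575/3407003 + ((247/1540 + 774056)*(-3976665))*(-1/1973073) = 1974575/3407003 + ((1192046487/1540)*(-3976665))*(-1/1973073) = 1974575/3407003 - 12312648164223/4*(-1/1973073) = 1974575/3407003 + 4104216054741/2630764 = 13983081605791576523/8963020840292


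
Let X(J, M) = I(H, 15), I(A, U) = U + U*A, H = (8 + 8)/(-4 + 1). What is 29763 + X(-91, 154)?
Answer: 29698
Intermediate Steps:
H = -16/3 (H = 16/(-3) = 16*(-1/3) = -16/3 ≈ -5.3333)
I(A, U) = U + A*U
X(J, M) = -65 (X(J, M) = 15*(1 - 16/3) = 15*(-13/3) = -65)
29763 + X(-91, 154) = 29763 - 65 = 29698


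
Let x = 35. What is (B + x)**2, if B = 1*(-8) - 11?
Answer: 256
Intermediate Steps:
B = -19 (B = -8 - 11 = -19)
(B + x)**2 = (-19 + 35)**2 = 16**2 = 256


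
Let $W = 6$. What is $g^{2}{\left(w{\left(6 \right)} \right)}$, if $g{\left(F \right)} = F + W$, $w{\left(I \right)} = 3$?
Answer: $81$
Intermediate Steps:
$g{\left(F \right)} = 6 + F$ ($g{\left(F \right)} = F + 6 = 6 + F$)
$g^{2}{\left(w{\left(6 \right)} \right)} = \left(6 + 3\right)^{2} = 9^{2} = 81$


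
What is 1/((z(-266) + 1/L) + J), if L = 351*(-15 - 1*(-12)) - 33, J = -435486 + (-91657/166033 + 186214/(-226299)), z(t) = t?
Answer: -4533820958618/1975627788120984769 ≈ -2.2949e-6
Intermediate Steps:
J = -16362611499208867/37573101867 (J = -435486 + (-91657*1/166033 + 186214*(-1/226299)) = -435486 + (-91657/166033 - 186214/226299) = -435486 - 51659556505/37573101867 = -16362611499208867/37573101867 ≈ -4.3549e+5)
L = -1086 (L = 351*(-15 + 12) - 33 = 351*(-3) - 33 = -1053 - 33 = -1086)
1/((z(-266) + 1/L) + J) = 1/((-266 + 1/(-1086)) - 16362611499208867/37573101867) = 1/((-266 - 1/1086) - 16362611499208867/37573101867) = 1/(-288877/1086 - 16362611499208867/37573101867) = 1/(-1975627788120984769/4533820958618) = -4533820958618/1975627788120984769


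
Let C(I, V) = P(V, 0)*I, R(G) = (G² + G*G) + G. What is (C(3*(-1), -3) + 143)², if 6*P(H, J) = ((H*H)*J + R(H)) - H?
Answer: 17956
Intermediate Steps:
R(G) = G + 2*G² (R(G) = (G² + G²) + G = 2*G² + G = G + 2*G²)
P(H, J) = -H/6 + H*(1 + 2*H)/6 + J*H²/6 (P(H, J) = (((H*H)*J + H*(1 + 2*H)) - H)/6 = ((H²*J + H*(1 + 2*H)) - H)/6 = ((J*H² + H*(1 + 2*H)) - H)/6 = ((H*(1 + 2*H) + J*H²) - H)/6 = (-H + H*(1 + 2*H) + J*H²)/6 = -H/6 + H*(1 + 2*H)/6 + J*H²/6)
C(I, V) = I*V²/3 (C(I, V) = (V²*(2 + 0)/6)*I = ((⅙)*V²*2)*I = (V²/3)*I = I*V²/3)
(C(3*(-1), -3) + 143)² = ((⅓)*(3*(-1))*(-3)² + 143)² = ((⅓)*(-3)*9 + 143)² = (-9 + 143)² = 134² = 17956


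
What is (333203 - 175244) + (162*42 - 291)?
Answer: 164472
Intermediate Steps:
(333203 - 175244) + (162*42 - 291) = 157959 + (6804 - 291) = 157959 + 6513 = 164472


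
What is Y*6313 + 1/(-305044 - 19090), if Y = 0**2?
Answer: -1/324134 ≈ -3.0851e-6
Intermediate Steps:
Y = 0
Y*6313 + 1/(-305044 - 19090) = 0*6313 + 1/(-305044 - 19090) = 0 + 1/(-324134) = 0 - 1/324134 = -1/324134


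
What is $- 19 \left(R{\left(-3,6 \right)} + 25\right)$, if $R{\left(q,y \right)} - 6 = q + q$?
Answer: $-475$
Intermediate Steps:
$R{\left(q,y \right)} = 6 + 2 q$ ($R{\left(q,y \right)} = 6 + \left(q + q\right) = 6 + 2 q$)
$- 19 \left(R{\left(-3,6 \right)} + 25\right) = - 19 \left(\left(6 + 2 \left(-3\right)\right) + 25\right) = - 19 \left(\left(6 - 6\right) + 25\right) = - 19 \left(0 + 25\right) = \left(-19\right) 25 = -475$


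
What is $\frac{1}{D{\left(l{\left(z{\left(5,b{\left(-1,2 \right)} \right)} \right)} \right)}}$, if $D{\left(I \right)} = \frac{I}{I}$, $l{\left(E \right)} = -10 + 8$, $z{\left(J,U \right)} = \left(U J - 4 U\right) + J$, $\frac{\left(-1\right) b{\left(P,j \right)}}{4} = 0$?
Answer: $1$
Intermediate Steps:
$b{\left(P,j \right)} = 0$ ($b{\left(P,j \right)} = \left(-4\right) 0 = 0$)
$z{\left(J,U \right)} = J - 4 U + J U$ ($z{\left(J,U \right)} = \left(J U - 4 U\right) + J = \left(- 4 U + J U\right) + J = J - 4 U + J U$)
$l{\left(E \right)} = -2$
$D{\left(I \right)} = 1$
$\frac{1}{D{\left(l{\left(z{\left(5,b{\left(-1,2 \right)} \right)} \right)} \right)}} = 1^{-1} = 1$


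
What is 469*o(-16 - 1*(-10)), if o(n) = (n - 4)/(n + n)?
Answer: 2345/6 ≈ 390.83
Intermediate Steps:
o(n) = (-4 + n)/(2*n) (o(n) = (-4 + n)/((2*n)) = (-4 + n)*(1/(2*n)) = (-4 + n)/(2*n))
469*o(-16 - 1*(-10)) = 469*((-4 + (-16 - 1*(-10)))/(2*(-16 - 1*(-10)))) = 469*((-4 + (-16 + 10))/(2*(-16 + 10))) = 469*((½)*(-4 - 6)/(-6)) = 469*((½)*(-⅙)*(-10)) = 469*(⅚) = 2345/6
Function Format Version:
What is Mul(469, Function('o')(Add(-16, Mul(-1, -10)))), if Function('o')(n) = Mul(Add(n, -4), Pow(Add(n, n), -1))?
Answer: Rational(2345, 6) ≈ 390.83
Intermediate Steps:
Function('o')(n) = Mul(Rational(1, 2), Pow(n, -1), Add(-4, n)) (Function('o')(n) = Mul(Add(-4, n), Pow(Mul(2, n), -1)) = Mul(Add(-4, n), Mul(Rational(1, 2), Pow(n, -1))) = Mul(Rational(1, 2), Pow(n, -1), Add(-4, n)))
Mul(469, Function('o')(Add(-16, Mul(-1, -10)))) = Mul(469, Mul(Rational(1, 2), Pow(Add(-16, Mul(-1, -10)), -1), Add(-4, Add(-16, Mul(-1, -10))))) = Mul(469, Mul(Rational(1, 2), Pow(Add(-16, 10), -1), Add(-4, Add(-16, 10)))) = Mul(469, Mul(Rational(1, 2), Pow(-6, -1), Add(-4, -6))) = Mul(469, Mul(Rational(1, 2), Rational(-1, 6), -10)) = Mul(469, Rational(5, 6)) = Rational(2345, 6)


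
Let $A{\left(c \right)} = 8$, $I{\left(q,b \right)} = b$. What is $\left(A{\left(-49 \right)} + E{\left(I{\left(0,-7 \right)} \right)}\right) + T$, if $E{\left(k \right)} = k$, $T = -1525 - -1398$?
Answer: $-126$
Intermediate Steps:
$T = -127$ ($T = -1525 + 1398 = -127$)
$\left(A{\left(-49 \right)} + E{\left(I{\left(0,-7 \right)} \right)}\right) + T = \left(8 - 7\right) - 127 = 1 - 127 = -126$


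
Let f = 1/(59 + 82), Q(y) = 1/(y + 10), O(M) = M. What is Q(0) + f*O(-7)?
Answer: 71/1410 ≈ 0.050355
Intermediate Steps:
Q(y) = 1/(10 + y)
f = 1/141 ≈ 0.0070922
Q(0) + f*O(-7) = 1/(10 + 0) + (1/141)*(-7) = 1/10 - 7/141 = ⅒ - 7/141 = 71/1410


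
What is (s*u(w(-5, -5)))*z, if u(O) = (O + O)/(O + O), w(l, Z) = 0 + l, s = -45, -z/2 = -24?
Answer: -2160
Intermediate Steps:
z = 48 (z = -2*(-24) = 48)
w(l, Z) = l
u(O) = 1 (u(O) = (2*O)/((2*O)) = (2*O)*(1/(2*O)) = 1)
(s*u(w(-5, -5)))*z = -45*1*48 = -45*48 = -2160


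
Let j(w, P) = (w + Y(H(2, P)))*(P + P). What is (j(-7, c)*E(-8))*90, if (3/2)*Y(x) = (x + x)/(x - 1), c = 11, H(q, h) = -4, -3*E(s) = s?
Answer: -31328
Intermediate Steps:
E(s) = -s/3
Y(x) = 4*x/(3*(-1 + x)) (Y(x) = 2*((x + x)/(x - 1))/3 = 2*((2*x)/(-1 + x))/3 = 2*(2*x/(-1 + x))/3 = 4*x/(3*(-1 + x)))
j(w, P) = 2*P*(16/15 + w) (j(w, P) = (w + (4/3)*(-4)/(-1 - 4))*(P + P) = (w + (4/3)*(-4)/(-5))*(2*P) = (w + (4/3)*(-4)*(-⅕))*(2*P) = (w + 16/15)*(2*P) = (16/15 + w)*(2*P) = 2*P*(16/15 + w))
(j(-7, c)*E(-8))*90 = (((2/15)*11*(16 + 15*(-7)))*(-⅓*(-8)))*90 = (((2/15)*11*(16 - 105))*(8/3))*90 = (((2/15)*11*(-89))*(8/3))*90 = -1958/15*8/3*90 = -15664/45*90 = -31328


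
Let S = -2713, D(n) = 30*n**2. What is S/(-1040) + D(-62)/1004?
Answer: 30664163/261040 ≈ 117.47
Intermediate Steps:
S/(-1040) + D(-62)/1004 = -2713/(-1040) + (30*(-62)**2)/1004 = -2713*(-1/1040) + (30*3844)*(1/1004) = 2713/1040 + 115320*(1/1004) = 2713/1040 + 28830/251 = 30664163/261040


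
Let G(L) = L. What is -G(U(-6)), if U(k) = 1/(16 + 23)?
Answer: -1/39 ≈ -0.025641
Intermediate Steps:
U(k) = 1/39
-G(U(-6)) = -1*1/39 = -1/39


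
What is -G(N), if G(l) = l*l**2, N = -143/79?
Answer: 2924207/493039 ≈ 5.9310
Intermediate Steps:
N = -143/79 (N = -143*1/79 = -143/79 ≈ -1.8101)
G(l) = l**3
-G(N) = -(-143/79)**3 = -1*(-2924207/493039) = 2924207/493039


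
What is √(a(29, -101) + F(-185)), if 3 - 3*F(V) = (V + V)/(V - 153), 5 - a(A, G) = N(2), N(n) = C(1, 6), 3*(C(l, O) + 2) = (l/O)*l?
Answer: √46114/78 ≈ 2.7531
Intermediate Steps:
C(l, O) = -2 + l²/(3*O) (C(l, O) = -2 + ((l/O)*l)/3 = -2 + (l²/O)/3 = -2 + l²/(3*O))
N(n) = -35/18 (N(n) = -2 + (⅓)*1²/6 = -2 + (⅓)*(⅙)*1 = -2 + 1/18 = -35/18)
a(A, G) = 125/18 (a(A, G) = 5 - 1*(-35/18) = 5 + 35/18 = 125/18)
F(V) = 1 - 2*V/(3*(-153 + V)) (F(V) = 1 - (V + V)/(3*(V - 153)) = 1 - 2*V/(3*(-153 + V)))
√(a(29, -101) + F(-185)) = √(125/18 + (-459 - 185)/(3*(-153 - 185))) = √(125/18 + (⅓)*(-644)/(-338)) = √(125/18 + (⅓)*(-1/338)*(-644)) = √(125/18 + 322/507) = √(23057/3042) = √46114/78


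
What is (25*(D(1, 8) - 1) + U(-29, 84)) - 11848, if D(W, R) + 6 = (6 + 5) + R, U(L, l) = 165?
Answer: -11383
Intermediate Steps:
D(W, R) = 5 + R (D(W, R) = -6 + ((6 + 5) + R) = -6 + (11 + R) = 5 + R)
(25*(D(1, 8) - 1) + U(-29, 84)) - 11848 = (25*((5 + 8) - 1) + 165) - 11848 = (25*(13 - 1) + 165) - 11848 = (25*12 + 165) - 11848 = (300 + 165) - 11848 = 465 - 11848 = -11383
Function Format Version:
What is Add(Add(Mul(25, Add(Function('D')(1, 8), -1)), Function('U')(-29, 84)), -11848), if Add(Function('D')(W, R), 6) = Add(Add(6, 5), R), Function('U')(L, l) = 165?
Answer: -11383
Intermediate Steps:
Function('D')(W, R) = Add(5, R) (Function('D')(W, R) = Add(-6, Add(Add(6, 5), R)) = Add(-6, Add(11, R)) = Add(5, R))
Add(Add(Mul(25, Add(Function('D')(1, 8), -1)), Function('U')(-29, 84)), -11848) = Add(Add(Mul(25, Add(Add(5, 8), -1)), 165), -11848) = Add(Add(Mul(25, Add(13, -1)), 165), -11848) = Add(Add(Mul(25, 12), 165), -11848) = Add(Add(300, 165), -11848) = Add(465, -11848) = -11383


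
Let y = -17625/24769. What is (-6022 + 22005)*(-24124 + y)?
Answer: -203203434709/527 ≈ -3.8559e+8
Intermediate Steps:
y = -375/527 (y = -17625*1/24769 = -375/527 ≈ -0.71157)
(-6022 + 22005)*(-24124 + y) = (-6022 + 22005)*(-24124 - 375/527) = 15983*(-12713723/527) = -203203434709/527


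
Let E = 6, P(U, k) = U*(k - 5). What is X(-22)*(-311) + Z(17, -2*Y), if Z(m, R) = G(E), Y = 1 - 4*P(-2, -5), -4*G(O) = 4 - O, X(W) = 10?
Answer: -6219/2 ≈ -3109.5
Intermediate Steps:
P(U, k) = U*(-5 + k)
G(O) = -1 + O/4 (G(O) = -(4 - O)/4 = -1 + O/4)
Y = -79 (Y = 1 - (-8)*(-5 - 5) = 1 - (-8)*(-10) = 1 - 4*20 = 1 - 80 = -79)
Z(m, R) = 1/2 (Z(m, R) = -1 + (1/4)*6 = -1 + 3/2 = 1/2)
X(-22)*(-311) + Z(17, -2*Y) = 10*(-311) + 1/2 = -3110 + 1/2 = -6219/2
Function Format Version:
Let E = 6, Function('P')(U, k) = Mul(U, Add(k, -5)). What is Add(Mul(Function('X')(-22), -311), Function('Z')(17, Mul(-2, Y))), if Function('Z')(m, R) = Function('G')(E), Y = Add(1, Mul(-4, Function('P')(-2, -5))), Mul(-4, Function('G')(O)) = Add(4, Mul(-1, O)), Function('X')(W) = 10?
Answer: Rational(-6219, 2) ≈ -3109.5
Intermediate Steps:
Function('P')(U, k) = Mul(U, Add(-5, k))
Function('G')(O) = Add(-1, Mul(Rational(1, 4), O)) (Function('G')(O) = Mul(Rational(-1, 4), Add(4, Mul(-1, O))) = Add(-1, Mul(Rational(1, 4), O)))
Y = -79 (Y = Add(1, Mul(-4, Mul(-2, Add(-5, -5)))) = Add(1, Mul(-4, Mul(-2, -10))) = Add(1, Mul(-4, 20)) = Add(1, -80) = -79)
Function('Z')(m, R) = Rational(1, 2) (Function('Z')(m, R) = Add(-1, Mul(Rational(1, 4), 6)) = Add(-1, Rational(3, 2)) = Rational(1, 2))
Add(Mul(Function('X')(-22), -311), Function('Z')(17, Mul(-2, Y))) = Add(Mul(10, -311), Rational(1, 2)) = Add(-3110, Rational(1, 2)) = Rational(-6219, 2)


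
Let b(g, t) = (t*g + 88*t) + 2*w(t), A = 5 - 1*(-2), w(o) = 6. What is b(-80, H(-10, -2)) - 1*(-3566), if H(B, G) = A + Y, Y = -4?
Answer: 3602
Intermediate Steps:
A = 7 (A = 5 + 2 = 7)
H(B, G) = 3 (H(B, G) = 7 - 4 = 3)
b(g, t) = 12 + 88*t + g*t (b(g, t) = (t*g + 88*t) + 2*6 = (g*t + 88*t) + 12 = (88*t + g*t) + 12 = 12 + 88*t + g*t)
b(-80, H(-10, -2)) - 1*(-3566) = (12 + 88*3 - 80*3) - 1*(-3566) = (12 + 264 - 240) + 3566 = 36 + 3566 = 3602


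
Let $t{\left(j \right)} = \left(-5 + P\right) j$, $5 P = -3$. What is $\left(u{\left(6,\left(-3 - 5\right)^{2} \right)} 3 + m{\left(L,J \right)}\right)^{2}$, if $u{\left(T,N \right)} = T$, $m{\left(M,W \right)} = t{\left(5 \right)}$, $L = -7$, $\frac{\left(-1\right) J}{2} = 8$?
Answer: $100$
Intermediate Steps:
$P = - \frac{3}{5}$ ($P = \frac{1}{5} \left(-3\right) = - \frac{3}{5} \approx -0.6$)
$J = -16$ ($J = \left(-2\right) 8 = -16$)
$t{\left(j \right)} = - \frac{28 j}{5}$ ($t{\left(j \right)} = \left(-5 - \frac{3}{5}\right) j = - \frac{28 j}{5}$)
$m{\left(M,W \right)} = -28$ ($m{\left(M,W \right)} = \left(- \frac{28}{5}\right) 5 = -28$)
$\left(u{\left(6,\left(-3 - 5\right)^{2} \right)} 3 + m{\left(L,J \right)}\right)^{2} = \left(6 \cdot 3 - 28\right)^{2} = \left(18 - 28\right)^{2} = \left(-10\right)^{2} = 100$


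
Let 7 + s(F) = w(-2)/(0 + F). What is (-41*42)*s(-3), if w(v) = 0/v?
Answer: 12054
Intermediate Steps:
w(v) = 0
s(F) = -7 (s(F) = -7 + 0/(0 + F) = -7 + 0/F = -7 + 0 = -7)
(-41*42)*s(-3) = -41*42*(-7) = -1722*(-7) = 12054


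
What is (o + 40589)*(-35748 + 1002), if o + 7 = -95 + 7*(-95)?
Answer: -1383655212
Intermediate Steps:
o = -767 (o = -7 + (-95 + 7*(-95)) = -7 + (-95 - 665) = -7 - 760 = -767)
(o + 40589)*(-35748 + 1002) = (-767 + 40589)*(-35748 + 1002) = 39822*(-34746) = -1383655212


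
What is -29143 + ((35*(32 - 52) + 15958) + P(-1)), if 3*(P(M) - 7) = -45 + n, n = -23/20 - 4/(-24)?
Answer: -2500799/180 ≈ -13893.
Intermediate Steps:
n = -59/60 (n = -23*1/20 - 4*(-1/24) = -23/20 + ⅙ = -59/60 ≈ -0.98333)
P(M) = -1499/180 (P(M) = 7 + (-45 - 59/60)/3 = 7 + (⅓)*(-2759/60) = 7 - 2759/180 = -1499/180)
-29143 + ((35*(32 - 52) + 15958) + P(-1)) = -29143 + ((35*(32 - 52) + 15958) - 1499/180) = -29143 + ((35*(-20) + 15958) - 1499/180) = -29143 + ((-700 + 15958) - 1499/180) = -29143 + (15258 - 1499/180) = -29143 + 2744941/180 = -2500799/180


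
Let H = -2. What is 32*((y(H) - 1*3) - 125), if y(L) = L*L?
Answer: -3968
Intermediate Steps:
y(L) = L²
32*((y(H) - 1*3) - 125) = 32*(((-2)² - 1*3) - 125) = 32*((4 - 3) - 125) = 32*(1 - 125) = 32*(-124) = -3968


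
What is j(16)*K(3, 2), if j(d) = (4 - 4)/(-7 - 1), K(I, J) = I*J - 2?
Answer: 0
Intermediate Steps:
K(I, J) = -2 + I*J
j(d) = 0 (j(d) = 0/(-8) = 0*(-⅛) = 0)
j(16)*K(3, 2) = 0*(-2 + 3*2) = 0*(-2 + 6) = 0*4 = 0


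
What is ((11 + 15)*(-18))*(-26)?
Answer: 12168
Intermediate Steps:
((11 + 15)*(-18))*(-26) = (26*(-18))*(-26) = -468*(-26) = 12168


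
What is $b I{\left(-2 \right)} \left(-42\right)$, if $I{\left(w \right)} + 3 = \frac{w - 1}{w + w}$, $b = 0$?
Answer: $0$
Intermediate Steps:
$I{\left(w \right)} = -3 + \frac{-1 + w}{2 w}$ ($I{\left(w \right)} = -3 + \frac{w - 1}{w + w} = -3 + \frac{-1 + w}{2 w}$)
$b I{\left(-2 \right)} \left(-42\right) = 0 \frac{-1 - -10}{2 \left(-2\right)} \left(-42\right) = 0 \cdot \frac{1}{2} \left(- \frac{1}{2}\right) \left(-1 + 10\right) \left(-42\right) = 0 \cdot \frac{1}{2} \left(- \frac{1}{2}\right) 9 \left(-42\right) = 0 \left(- \frac{9}{4}\right) \left(-42\right) = 0 \left(-42\right) = 0$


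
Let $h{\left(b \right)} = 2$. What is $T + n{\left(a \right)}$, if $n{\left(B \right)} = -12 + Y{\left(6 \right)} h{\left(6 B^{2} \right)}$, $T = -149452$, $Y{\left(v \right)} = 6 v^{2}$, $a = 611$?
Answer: $-149032$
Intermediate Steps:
$n{\left(B \right)} = 420$ ($n{\left(B \right)} = -12 + 6 \cdot 6^{2} \cdot 2 = -12 + 6 \cdot 36 \cdot 2 = -12 + 216 \cdot 2 = -12 + 432 = 420$)
$T + n{\left(a \right)} = -149452 + 420 = -149032$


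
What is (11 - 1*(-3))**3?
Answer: 2744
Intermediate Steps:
(11 - 1*(-3))**3 = (11 + 3)**3 = 14**3 = 2744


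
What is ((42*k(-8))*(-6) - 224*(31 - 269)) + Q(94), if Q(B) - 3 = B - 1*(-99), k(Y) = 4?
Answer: 52500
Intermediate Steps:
Q(B) = 102 + B (Q(B) = 3 + (B - 1*(-99)) = 3 + (B + 99) = 3 + (99 + B) = 102 + B)
((42*k(-8))*(-6) - 224*(31 - 269)) + Q(94) = ((42*4)*(-6) - 224*(31 - 269)) + (102 + 94) = (168*(-6) - 224*(-238)) + 196 = (-1008 + 53312) + 196 = 52304 + 196 = 52500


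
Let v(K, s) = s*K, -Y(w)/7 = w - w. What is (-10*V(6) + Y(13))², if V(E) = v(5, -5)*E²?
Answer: 81000000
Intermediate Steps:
Y(w) = 0 (Y(w) = -7*(w - w) = -7*0 = 0)
v(K, s) = K*s
V(E) = -25*E² (V(E) = (5*(-5))*E² = -25*E²)
(-10*V(6) + Y(13))² = (-(-250)*6² + 0)² = (-(-250)*36 + 0)² = (-10*(-900) + 0)² = (9000 + 0)² = 9000² = 81000000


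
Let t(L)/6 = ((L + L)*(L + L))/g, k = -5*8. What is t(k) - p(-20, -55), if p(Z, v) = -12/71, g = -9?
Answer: -908764/213 ≈ -4266.5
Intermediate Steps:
k = -40
p(Z, v) = -12/71 (p(Z, v) = -12*1/71 = -12/71)
t(L) = -8*L**2/3 (t(L) = 6*(((L + L)*(L + L))/(-9)) = 6*(((2*L)*(2*L))*(-1/9)) = 6*((4*L**2)*(-1/9)) = 6*(-4*L**2/9) = -8*L**2/3)
t(k) - p(-20, -55) = -8/3*(-40)**2 - 1*(-12/71) = -8/3*1600 + 12/71 = -12800/3 + 12/71 = -908764/213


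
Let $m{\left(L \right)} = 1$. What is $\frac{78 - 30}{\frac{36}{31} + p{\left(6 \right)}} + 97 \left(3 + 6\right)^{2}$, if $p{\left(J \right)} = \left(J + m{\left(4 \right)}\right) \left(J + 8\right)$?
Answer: $\frac{12076953}{1537} \approx 7857.5$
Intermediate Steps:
$p{\left(J \right)} = \left(1 + J\right) \left(8 + J\right)$ ($p{\left(J \right)} = \left(J + 1\right) \left(J + 8\right) = \left(1 + J\right) \left(8 + J\right)$)
$\frac{78 - 30}{\frac{36}{31} + p{\left(6 \right)}} + 97 \left(3 + 6\right)^{2} = \frac{78 - 30}{\frac{36}{31} + \left(8 + 6^{2} + 9 \cdot 6\right)} + 97 \left(3 + 6\right)^{2} = \frac{48}{36 \cdot \frac{1}{31} + \left(8 + 36 + 54\right)} + 97 \cdot 9^{2} = \frac{48}{\frac{36}{31} + 98} + 97 \cdot 81 = \frac{48}{\frac{3074}{31}} + 7857 = 48 \cdot \frac{31}{3074} + 7857 = \frac{744}{1537} + 7857 = \frac{12076953}{1537}$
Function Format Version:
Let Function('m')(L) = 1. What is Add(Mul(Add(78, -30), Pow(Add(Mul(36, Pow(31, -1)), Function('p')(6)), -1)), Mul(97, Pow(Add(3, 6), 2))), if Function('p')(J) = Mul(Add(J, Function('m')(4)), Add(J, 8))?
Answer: Rational(12076953, 1537) ≈ 7857.5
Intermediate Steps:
Function('p')(J) = Mul(Add(1, J), Add(8, J)) (Function('p')(J) = Mul(Add(J, 1), Add(J, 8)) = Mul(Add(1, J), Add(8, J)))
Add(Mul(Add(78, -30), Pow(Add(Mul(36, Pow(31, -1)), Function('p')(6)), -1)), Mul(97, Pow(Add(3, 6), 2))) = Add(Mul(Add(78, -30), Pow(Add(Mul(36, Pow(31, -1)), Add(8, Pow(6, 2), Mul(9, 6))), -1)), Mul(97, Pow(Add(3, 6), 2))) = Add(Mul(48, Pow(Add(Mul(36, Rational(1, 31)), Add(8, 36, 54)), -1)), Mul(97, Pow(9, 2))) = Add(Mul(48, Pow(Add(Rational(36, 31), 98), -1)), Mul(97, 81)) = Add(Mul(48, Pow(Rational(3074, 31), -1)), 7857) = Add(Mul(48, Rational(31, 3074)), 7857) = Add(Rational(744, 1537), 7857) = Rational(12076953, 1537)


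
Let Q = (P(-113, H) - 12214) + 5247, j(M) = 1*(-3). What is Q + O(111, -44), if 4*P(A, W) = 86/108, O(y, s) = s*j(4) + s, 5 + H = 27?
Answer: -1485821/216 ≈ -6878.8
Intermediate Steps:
j(M) = -3
H = 22 (H = -5 + 27 = 22)
O(y, s) = -2*s (O(y, s) = s*(-3) + s = -3*s + s = -2*s)
P(A, W) = 43/216 (P(A, W) = (86/108)/4 = (86*(1/108))/4 = (1/4)*(43/54) = 43/216)
Q = -1504829/216 (Q = (43/216 - 12214) + 5247 = -2638181/216 + 5247 = -1504829/216 ≈ -6966.8)
Q + O(111, -44) = -1504829/216 - 2*(-44) = -1504829/216 + 88 = -1485821/216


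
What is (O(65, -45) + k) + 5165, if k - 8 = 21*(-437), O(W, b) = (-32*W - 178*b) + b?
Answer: 1881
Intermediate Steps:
O(W, b) = -177*b - 32*W (O(W, b) = (-178*b - 32*W) + b = -177*b - 32*W)
k = -9169 (k = 8 + 21*(-437) = 8 - 9177 = -9169)
(O(65, -45) + k) + 5165 = ((-177*(-45) - 32*65) - 9169) + 5165 = ((7965 - 2080) - 9169) + 5165 = (5885 - 9169) + 5165 = -3284 + 5165 = 1881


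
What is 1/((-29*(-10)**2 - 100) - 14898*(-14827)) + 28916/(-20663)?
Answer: -7673544327073/5483415647298 ≈ -1.3994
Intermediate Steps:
1/((-29*(-10)**2 - 100) - 14898*(-14827)) + 28916/(-20663) = -1/14827/((-29*100 - 100) - 14898) + 28916*(-1/20663) = -1/14827/((-2900 - 100) - 14898) - 28916/20663 = -1/14827/(-3000 - 14898) - 28916/20663 = -1/14827/(-17898) - 28916/20663 = -1/17898*(-1/14827) - 28916/20663 = 1/265373646 - 28916/20663 = -7673544327073/5483415647298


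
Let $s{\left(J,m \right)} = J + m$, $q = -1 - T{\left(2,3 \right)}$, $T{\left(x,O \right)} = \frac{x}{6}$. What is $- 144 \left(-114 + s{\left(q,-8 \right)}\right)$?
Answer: $17760$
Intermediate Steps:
$T{\left(x,O \right)} = \frac{x}{6}$ ($T{\left(x,O \right)} = x \frac{1}{6} = \frac{x}{6}$)
$q = - \frac{4}{3}$ ($q = -1 - \frac{1}{6} \cdot 2 = -1 - \frac{1}{3} = - \frac{4}{3} \approx -1.3333$)
$- 144 \left(-114 + s{\left(q,-8 \right)}\right) = - 144 \left(-114 - \frac{28}{3}\right) = \left(-144\right) \left(- \frac{370}{3}\right) = 17760$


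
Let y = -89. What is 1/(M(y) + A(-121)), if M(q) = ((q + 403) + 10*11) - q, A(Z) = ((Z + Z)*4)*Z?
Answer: 1/117641 ≈ 8.5004e-6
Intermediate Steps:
A(Z) = 8*Z² (A(Z) = ((2*Z)*4)*Z = (8*Z)*Z = 8*Z²)
M(q) = 513 (M(q) = ((403 + q) + 110) - q = (513 + q) - q = 513)
1/(M(y) + A(-121)) = 1/(513 + 8*(-121)²) = 1/(513 + 8*14641) = 1/(513 + 117128) = 1/117641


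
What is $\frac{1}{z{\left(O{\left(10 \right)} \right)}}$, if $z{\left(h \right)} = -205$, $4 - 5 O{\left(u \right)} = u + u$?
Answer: $- \frac{1}{205} \approx -0.0048781$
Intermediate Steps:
$O{\left(u \right)} = \frac{4}{5} - \frac{2 u}{5}$ ($O{\left(u \right)} = \frac{4}{5} - \frac{u + u}{5} = \frac{4}{5} - \frac{2 u}{5}$)
$\frac{1}{z{\left(O{\left(10 \right)} \right)}} = \frac{1}{-205} = - \frac{1}{205}$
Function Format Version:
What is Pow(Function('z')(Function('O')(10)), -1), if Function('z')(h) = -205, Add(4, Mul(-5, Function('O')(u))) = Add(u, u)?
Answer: Rational(-1, 205) ≈ -0.0048781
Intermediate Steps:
Function('O')(u) = Add(Rational(4, 5), Mul(Rational(-2, 5), u)) (Function('O')(u) = Add(Rational(4, 5), Mul(Rational(-1, 5), Add(u, u))) = Add(Rational(4, 5), Mul(Rational(-1, 5), Mul(2, u))) = Add(Rational(4, 5), Mul(Rational(-2, 5), u)))
Pow(Function('z')(Function('O')(10)), -1) = Pow(-205, -1) = Rational(-1, 205)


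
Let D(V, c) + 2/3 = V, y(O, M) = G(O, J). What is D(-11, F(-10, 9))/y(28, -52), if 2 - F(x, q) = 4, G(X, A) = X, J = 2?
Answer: -5/12 ≈ -0.41667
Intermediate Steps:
F(x, q) = -2 (F(x, q) = 2 - 1*4 = 2 - 4 = -2)
y(O, M) = O
D(V, c) = -⅔ + V
D(-11, F(-10, 9))/y(28, -52) = (-⅔ - 11)/28 = -35/3*1/28 = -5/12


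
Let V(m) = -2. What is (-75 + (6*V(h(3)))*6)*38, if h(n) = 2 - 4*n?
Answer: -5586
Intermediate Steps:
(-75 + (6*V(h(3)))*6)*38 = (-75 + (6*(-2))*6)*38 = (-75 - 12*6)*38 = (-75 - 72)*38 = -147*38 = -5586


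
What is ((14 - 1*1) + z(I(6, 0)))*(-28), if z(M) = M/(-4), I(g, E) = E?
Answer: -364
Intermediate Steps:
z(M) = -M/4 (z(M) = M*(-¼) = -M/4)
((14 - 1*1) + z(I(6, 0)))*(-28) = ((14 - 1*1) - ¼*0)*(-28) = ((14 - 1) + 0)*(-28) = (13 + 0)*(-28) = 13*(-28) = -364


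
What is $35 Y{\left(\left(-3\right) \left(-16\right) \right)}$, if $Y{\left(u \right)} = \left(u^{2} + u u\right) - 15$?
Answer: $160755$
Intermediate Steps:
$Y{\left(u \right)} = -15 + 2 u^{2}$ ($Y{\left(u \right)} = \left(u^{2} + u^{2}\right) - 15 = 2 u^{2} - 15 = -15 + 2 u^{2}$)
$35 Y{\left(\left(-3\right) \left(-16\right) \right)} = 35 \left(-15 + 2 \left(\left(-3\right) \left(-16\right)\right)^{2}\right) = 35 \left(-15 + 2 \cdot 48^{2}\right) = 35 \left(-15 + 2 \cdot 2304\right) = 35 \left(-15 + 4608\right) = 35 \cdot 4593 = 160755$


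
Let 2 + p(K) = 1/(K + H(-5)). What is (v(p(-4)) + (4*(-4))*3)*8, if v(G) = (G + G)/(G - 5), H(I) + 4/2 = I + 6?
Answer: -3412/9 ≈ -379.11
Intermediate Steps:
H(I) = 4 + I (H(I) = -2 + (I + 6) = -2 + (6 + I) = 4 + I)
p(K) = -2 + 1/(-1 + K) (p(K) = -2 + 1/(K + (4 - 5)) = -2 + 1/(K - 1) = -2 + 1/(-1 + K))
v(G) = 2*G/(-5 + G) (v(G) = (2*G)/(-5 + G) = 2*G/(-5 + G))
(v(p(-4)) + (4*(-4))*3)*8 = (2*((3 - 2*(-4))/(-1 - 4))/(-5 + (3 - 2*(-4))/(-1 - 4)) + (4*(-4))*3)*8 = (2*((3 + 8)/(-5))/(-5 + (3 + 8)/(-5)) - 16*3)*8 = (2*(-⅕*11)/(-5 - ⅕*11) - 48)*8 = (2*(-11/5)/(-5 - 11/5) - 48)*8 = (2*(-11/5)/(-36/5) - 48)*8 = (2*(-11/5)*(-5/36) - 48)*8 = (11/18 - 48)*8 = -853/18*8 = -3412/9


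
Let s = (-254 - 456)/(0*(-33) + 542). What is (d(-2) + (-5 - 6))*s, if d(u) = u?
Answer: 4615/271 ≈ 17.030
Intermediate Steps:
s = -355/271 (s = -710/(0 + 542) = -710/542 = -710*1/542 = -355/271 ≈ -1.3100)
(d(-2) + (-5 - 6))*s = (-2 + (-5 - 6))*(-355/271) = (-2 - 11)*(-355/271) = -13*(-355/271) = 4615/271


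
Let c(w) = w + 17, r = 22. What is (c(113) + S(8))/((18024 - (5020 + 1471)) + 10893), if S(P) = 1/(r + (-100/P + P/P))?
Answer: 1366/235473 ≈ 0.0058011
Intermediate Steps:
S(P) = 1/(23 - 100/P) (S(P) = 1/(22 + (-100/P + P/P)) = 1/(22 + (-100/P + 1)) = 1/(22 + (1 - 100/P)) = 1/(23 - 100/P))
c(w) = 17 + w
(c(113) + S(8))/((18024 - (5020 + 1471)) + 10893) = ((17 + 113) + 8/(-100 + 23*8))/((18024 - (5020 + 1471)) + 10893) = (130 + 8/(-100 + 184))/((18024 - 1*6491) + 10893) = (130 + 8/84)/((18024 - 6491) + 10893) = (130 + 8*(1/84))/(11533 + 10893) = (130 + 2/21)/22426 = (2732/21)*(1/22426) = 1366/235473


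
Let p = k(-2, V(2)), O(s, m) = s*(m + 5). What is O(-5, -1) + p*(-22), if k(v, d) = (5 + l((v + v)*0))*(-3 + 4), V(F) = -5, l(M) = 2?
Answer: -174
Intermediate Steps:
k(v, d) = 7 (k(v, d) = (5 + 2)*(-3 + 4) = 7*1 = 7)
O(s, m) = s*(5 + m)
p = 7
O(-5, -1) + p*(-22) = -5*(5 - 1) + 7*(-22) = -5*4 - 154 = -20 - 154 = -174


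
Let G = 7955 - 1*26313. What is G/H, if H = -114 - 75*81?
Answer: 18358/6189 ≈ 2.9662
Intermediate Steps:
H = -6189 (H = -114 - 6075 = -6189)
G = -18358 (G = 7955 - 26313 = -18358)
G/H = -18358/(-6189) = -18358*(-1/6189) = 18358/6189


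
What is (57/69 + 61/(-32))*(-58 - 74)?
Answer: 26235/184 ≈ 142.58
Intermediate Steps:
(57/69 + 61/(-32))*(-58 - 74) = (57*(1/69) + 61*(-1/32))*(-132) = (19/23 - 61/32)*(-132) = -795/736*(-132) = 26235/184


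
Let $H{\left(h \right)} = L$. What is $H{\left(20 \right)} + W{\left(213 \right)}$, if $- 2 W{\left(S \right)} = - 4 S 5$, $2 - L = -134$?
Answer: $2266$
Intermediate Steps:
$L = 136$ ($L = 2 - -134 = 2 + 134 = 136$)
$H{\left(h \right)} = 136$
$W{\left(S \right)} = 10 S$ ($W{\left(S \right)} = - \frac{- 4 S 5}{2} = - \frac{\left(-20\right) S}{2} = 10 S$)
$H{\left(20 \right)} + W{\left(213 \right)} = 136 + 10 \cdot 213 = 136 + 2130 = 2266$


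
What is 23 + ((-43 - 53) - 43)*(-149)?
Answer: 20734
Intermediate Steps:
23 + ((-43 - 53) - 43)*(-149) = 23 + (-96 - 43)*(-149) = 23 - 139*(-149) = 23 + 20711 = 20734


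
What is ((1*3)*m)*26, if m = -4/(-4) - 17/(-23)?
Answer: 3120/23 ≈ 135.65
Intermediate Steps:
m = 40/23 (m = -4*(-¼) - 17*(-1/23) = 1 + 17/23 = 40/23 ≈ 1.7391)
((1*3)*m)*26 = ((1*3)*(40/23))*26 = (3*(40/23))*26 = (120/23)*26 = 3120/23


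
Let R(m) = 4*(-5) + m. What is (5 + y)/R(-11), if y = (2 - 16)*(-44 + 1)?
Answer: -607/31 ≈ -19.581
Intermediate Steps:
R(m) = -20 + m
y = 602 (y = -14*(-43) = 602)
(5 + y)/R(-11) = (5 + 602)/(-20 - 11) = 607/(-31) = -1/31*607 = -607/31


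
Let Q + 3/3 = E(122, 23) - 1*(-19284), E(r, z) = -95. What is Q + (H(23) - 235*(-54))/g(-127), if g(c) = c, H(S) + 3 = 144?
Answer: 2424045/127 ≈ 19087.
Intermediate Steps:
H(S) = 141 (H(S) = -3 + 144 = 141)
Q = 19188 (Q = -1 + (-95 - 1*(-19284)) = -1 + (-95 + 19284) = -1 + 19189 = 19188)
Q + (H(23) - 235*(-54))/g(-127) = 19188 + (141 - 235*(-54))/(-127) = 19188 + (141 - 1*(-12690))*(-1/127) = 19188 + (141 + 12690)*(-1/127) = 19188 + 12831*(-1/127) = 19188 - 12831/127 = 2424045/127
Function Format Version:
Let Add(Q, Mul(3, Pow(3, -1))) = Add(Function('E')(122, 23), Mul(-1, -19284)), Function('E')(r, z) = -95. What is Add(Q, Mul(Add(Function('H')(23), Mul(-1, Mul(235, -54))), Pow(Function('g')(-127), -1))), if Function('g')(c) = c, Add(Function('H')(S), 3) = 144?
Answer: Rational(2424045, 127) ≈ 19087.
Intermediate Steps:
Function('H')(S) = 141 (Function('H')(S) = Add(-3, 144) = 141)
Q = 19188 (Q = Add(-1, Add(-95, Mul(-1, -19284))) = Add(-1, Add(-95, 19284)) = Add(-1, 19189) = 19188)
Add(Q, Mul(Add(Function('H')(23), Mul(-1, Mul(235, -54))), Pow(Function('g')(-127), -1))) = Add(19188, Mul(Add(141, Mul(-1, Mul(235, -54))), Pow(-127, -1))) = Add(19188, Mul(Add(141, Mul(-1, -12690)), Rational(-1, 127))) = Add(19188, Mul(Add(141, 12690), Rational(-1, 127))) = Add(19188, Mul(12831, Rational(-1, 127))) = Add(19188, Rational(-12831, 127)) = Rational(2424045, 127)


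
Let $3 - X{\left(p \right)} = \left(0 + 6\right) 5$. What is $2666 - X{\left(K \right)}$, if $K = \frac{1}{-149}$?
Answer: $2693$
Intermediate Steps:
$K = - \frac{1}{149} \approx -0.0067114$
$X{\left(p \right)} = -27$ ($X{\left(p \right)} = 3 - \left(0 + 6\right) 5 = 3 - 6 \cdot 5 = 3 - 30 = -27$)
$2666 - X{\left(K \right)} = 2666 - -27 = 2666 + 27 = 2693$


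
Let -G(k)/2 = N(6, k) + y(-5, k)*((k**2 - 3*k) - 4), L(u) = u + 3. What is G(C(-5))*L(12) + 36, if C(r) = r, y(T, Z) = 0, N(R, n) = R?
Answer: -144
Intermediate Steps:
L(u) = 3 + u
G(k) = -12 (G(k) = -2*(6 + 0*((k**2 - 3*k) - 4)) = -2*(6 + 0*(-4 + k**2 - 3*k)) = -2*(6 + 0) = -2*6 = -12)
G(C(-5))*L(12) + 36 = -12*(3 + 12) + 36 = -12*15 + 36 = -180 + 36 = -144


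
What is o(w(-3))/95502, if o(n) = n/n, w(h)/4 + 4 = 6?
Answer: 1/95502 ≈ 1.0471e-5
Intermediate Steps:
w(h) = 8 (w(h) = -16 + 4*6 = -16 + 24 = 8)
o(n) = 1
o(w(-3))/95502 = 1/95502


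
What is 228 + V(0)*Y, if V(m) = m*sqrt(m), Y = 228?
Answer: 228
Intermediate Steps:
V(m) = m**(3/2)
228 + V(0)*Y = 228 + 0**(3/2)*228 = 228 + 0*228 = 228 + 0 = 228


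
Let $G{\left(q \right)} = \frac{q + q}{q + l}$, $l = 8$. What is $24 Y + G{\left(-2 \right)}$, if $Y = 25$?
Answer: $\frac{1798}{3} \approx 599.33$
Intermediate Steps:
$G{\left(q \right)} = \frac{2 q}{8 + q}$ ($G{\left(q \right)} = \frac{q + q}{q + 8} = \frac{2 q}{8 + q}$)
$24 Y + G{\left(-2 \right)} = 24 \cdot 25 + 2 \left(-2\right) \frac{1}{8 - 2} = 600 + 2 \left(-2\right) \frac{1}{6} = 600 - \frac{2}{3} = \frac{1798}{3}$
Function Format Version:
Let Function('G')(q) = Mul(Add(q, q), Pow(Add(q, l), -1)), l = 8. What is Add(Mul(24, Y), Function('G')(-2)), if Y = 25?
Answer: Rational(1798, 3) ≈ 599.33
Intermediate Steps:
Function('G')(q) = Mul(2, q, Pow(Add(8, q), -1)) (Function('G')(q) = Mul(Add(q, q), Pow(Add(q, 8), -1)) = Mul(Mul(2, q), Pow(Add(8, q), -1)) = Mul(2, q, Pow(Add(8, q), -1)))
Add(Mul(24, Y), Function('G')(-2)) = Add(Mul(24, 25), Mul(2, -2, Pow(Add(8, -2), -1))) = Add(600, Mul(2, -2, Pow(6, -1))) = Add(600, Mul(2, -2, Rational(1, 6))) = Add(600, Rational(-2, 3)) = Rational(1798, 3)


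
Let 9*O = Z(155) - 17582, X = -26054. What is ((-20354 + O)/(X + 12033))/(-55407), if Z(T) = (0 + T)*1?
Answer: -9553/332940663 ≈ -2.8693e-5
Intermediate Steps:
Z(T) = T (Z(T) = T*1 = T)
O = -5809/3 (O = (155 - 17582)/9 = (⅑)*(-17427) = -5809/3 ≈ -1936.3)
((-20354 + O)/(X + 12033))/(-55407) = ((-20354 - 5809/3)/(-26054 + 12033))/(-55407) = -66871/3/(-14021)*(-1/55407) = -66871/3*(-1/14021)*(-1/55407) = (9553/6009)*(-1/55407) = -9553/332940663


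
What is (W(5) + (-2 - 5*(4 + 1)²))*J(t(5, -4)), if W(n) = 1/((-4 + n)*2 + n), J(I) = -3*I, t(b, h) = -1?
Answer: -2664/7 ≈ -380.57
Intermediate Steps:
W(n) = 1/(-8 + 3*n) (W(n) = 1/((-8 + 2*n) + n) = 1/(-8 + 3*n))
(W(5) + (-2 - 5*(4 + 1)²))*J(t(5, -4)) = (1/(-8 + 3*5) + (-2 - 5*(4 + 1)²))*(-3*(-1)) = (1/(-8 + 15) + (-2 - 5*5²))*3 = (1/7 + (-2 - 5*25))*3 = (⅐ + (-2 - 125))*3 = (⅐ - 127)*3 = -888/7*3 = -2664/7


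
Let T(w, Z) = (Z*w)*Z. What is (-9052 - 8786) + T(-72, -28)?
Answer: -74286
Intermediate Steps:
T(w, Z) = w*Z²
(-9052 - 8786) + T(-72, -28) = (-9052 - 8786) - 72*(-28)² = -17838 - 72*784 = -17838 - 56448 = -74286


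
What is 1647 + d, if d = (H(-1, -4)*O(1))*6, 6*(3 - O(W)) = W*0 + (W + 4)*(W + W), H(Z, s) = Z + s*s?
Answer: 1767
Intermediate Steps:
H(Z, s) = Z + s**2
O(W) = 3 - W*(4 + W)/3 (O(W) = 3 - (W*0 + (W + 4)*(W + W))/6 = 3 - (0 + (4 + W)*(2*W))/6 = 3 - (0 + 2*W*(4 + W))/6 = 3 - W*(4 + W)/3)
d = 120 (d = ((-1 + (-4)**2)*(3 - 4/3*1 - 1/3*1**2))*6 = ((-1 + 16)*(3 - 4/3 - 1/3*1))*6 = (15*(3 - 4/3 - 1/3))*6 = (15*(4/3))*6 = 20*6 = 120)
1647 + d = 1647 + 120 = 1767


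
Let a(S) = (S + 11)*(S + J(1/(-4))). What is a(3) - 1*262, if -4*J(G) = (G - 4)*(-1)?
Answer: -1879/8 ≈ -234.88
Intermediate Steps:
J(G) = -1 + G/4 (J(G) = -(G - 4)*(-1)/4 = -(-4 + G)*(-1)/4 = -(4 - G)/4 = -1 + G/4)
a(S) = (11 + S)*(-17/16 + S) (a(S) = (S + 11)*(S + (-1 + (¼)/(-4))) = (11 + S)*(S + (-1 + (¼)*(-¼))) = (11 + S)*(S + (-1 - 1/16)) = (11 + S)*(S - 17/16) = (11 + S)*(-17/16 + S))
a(3) - 1*262 = (-187/16 + 3² + (159/16)*3) - 1*262 = (-187/16 + 9 + 477/16) - 262 = 217/8 - 262 = -1879/8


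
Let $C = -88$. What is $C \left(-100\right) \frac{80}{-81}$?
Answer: $- \frac{704000}{81} \approx -8691.4$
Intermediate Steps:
$C \left(-100\right) \frac{80}{-81} = \left(-88\right) \left(-100\right) \frac{80}{-81} = 8800 \cdot 80 \left(- \frac{1}{81}\right) = 8800 \left(- \frac{80}{81}\right) = - \frac{704000}{81}$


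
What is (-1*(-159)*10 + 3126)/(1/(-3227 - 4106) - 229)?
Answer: -17291214/839629 ≈ -20.594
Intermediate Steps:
(-1*(-159)*10 + 3126)/(1/(-3227 - 4106) - 229) = (159*10 + 3126)/(1/(-7333) - 229) = (1590 + 3126)/(-1/7333 - 229) = 4716/(-1679258/7333) = 4716*(-7333/1679258) = -17291214/839629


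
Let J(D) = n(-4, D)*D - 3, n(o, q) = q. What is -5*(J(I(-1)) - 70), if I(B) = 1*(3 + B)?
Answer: 345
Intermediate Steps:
I(B) = 3 + B
J(D) = -3 + D² (J(D) = D*D - 3 = D² - 3 = -3 + D²)
-5*(J(I(-1)) - 70) = -5*((-3 + (3 - 1)²) - 70) = -5*((-3 + 2²) - 70) = -5*((-3 + 4) - 70) = -5*(1 - 70) = -5*(-69) = 345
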